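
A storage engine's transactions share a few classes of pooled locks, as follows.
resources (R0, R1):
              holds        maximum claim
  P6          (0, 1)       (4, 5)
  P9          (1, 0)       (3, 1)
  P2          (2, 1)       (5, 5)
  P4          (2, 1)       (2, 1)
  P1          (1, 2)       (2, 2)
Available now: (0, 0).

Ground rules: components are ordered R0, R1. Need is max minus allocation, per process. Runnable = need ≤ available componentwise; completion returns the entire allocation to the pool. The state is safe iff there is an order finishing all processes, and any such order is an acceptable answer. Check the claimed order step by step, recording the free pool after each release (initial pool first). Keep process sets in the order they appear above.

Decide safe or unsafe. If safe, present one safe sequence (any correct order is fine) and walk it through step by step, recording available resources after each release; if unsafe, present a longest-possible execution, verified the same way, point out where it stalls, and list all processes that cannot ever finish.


The state is UNSAFE.
Key observation: once P4, P9, P1 finish, the pool peaks at (4, 3) — and every remaining process still needs more R1 than that.
Going as far as possible: P4, P9, P1; after that, nothing fits. Step-by-step check:
  pool = (0, 0)
  P4 needs (0, 0) <= (0, 0) -> finishes; pool += (2, 1) = (2, 1)
  P9 needs (2, 1) <= (2, 1) -> finishes; pool += (1, 0) = (3, 1)
  P1 needs (1, 0) <= (3, 1) -> finishes; pool += (1, 2) = (4, 3)
  P6 cannot run: need (4, 4) vs free (4, 3) (insufficient R1)
  P2 cannot run: need (3, 4) vs free (4, 3) (insufficient R1)
Never able to finish: P6 and P2.


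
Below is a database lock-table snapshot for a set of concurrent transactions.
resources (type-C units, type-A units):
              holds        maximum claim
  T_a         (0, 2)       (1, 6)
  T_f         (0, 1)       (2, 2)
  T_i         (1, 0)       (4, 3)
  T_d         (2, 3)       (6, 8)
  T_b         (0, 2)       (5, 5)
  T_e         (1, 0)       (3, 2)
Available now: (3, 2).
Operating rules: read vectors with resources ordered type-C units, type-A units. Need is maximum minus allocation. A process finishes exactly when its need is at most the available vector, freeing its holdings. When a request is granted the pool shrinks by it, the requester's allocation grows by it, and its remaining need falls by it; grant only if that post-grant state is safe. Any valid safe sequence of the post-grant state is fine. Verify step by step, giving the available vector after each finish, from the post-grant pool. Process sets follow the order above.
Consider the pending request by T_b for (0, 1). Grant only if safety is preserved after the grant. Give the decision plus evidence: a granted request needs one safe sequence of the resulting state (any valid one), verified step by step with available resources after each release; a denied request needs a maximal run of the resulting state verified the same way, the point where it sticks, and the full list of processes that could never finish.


DENY. Granting would leave the state unsafe.
Key observation: after T_f, T_e the pool peaks at (4, 2), and each blocked process is short somewhere: T_a on type-A units; T_i on type-A units; T_d on type-A units; T_b on type-C units.
After a pretend grant, a maximal execution: T_f, T_e — then nothing else fits. Check, step by step:
  pool = (3, 1)
  T_f: need (2, 1) fits (3, 1); releases (0, 1), pool now (3, 2)
  T_e: need (2, 2) fits (3, 2); releases (1, 0), pool now (4, 2)
  T_a cannot run: need (1, 4) vs free (4, 2) (insufficient type-A units)
  T_i cannot run: need (3, 3) vs free (4, 2) (insufficient type-A units)
  T_d cannot run: need (4, 5) vs free (4, 2) (insufficient type-A units)
  T_b cannot run: need (5, 2) vs free (4, 2) (insufficient type-C units)
Had the request been granted, T_a, T_i, T_d and T_b could never finish.


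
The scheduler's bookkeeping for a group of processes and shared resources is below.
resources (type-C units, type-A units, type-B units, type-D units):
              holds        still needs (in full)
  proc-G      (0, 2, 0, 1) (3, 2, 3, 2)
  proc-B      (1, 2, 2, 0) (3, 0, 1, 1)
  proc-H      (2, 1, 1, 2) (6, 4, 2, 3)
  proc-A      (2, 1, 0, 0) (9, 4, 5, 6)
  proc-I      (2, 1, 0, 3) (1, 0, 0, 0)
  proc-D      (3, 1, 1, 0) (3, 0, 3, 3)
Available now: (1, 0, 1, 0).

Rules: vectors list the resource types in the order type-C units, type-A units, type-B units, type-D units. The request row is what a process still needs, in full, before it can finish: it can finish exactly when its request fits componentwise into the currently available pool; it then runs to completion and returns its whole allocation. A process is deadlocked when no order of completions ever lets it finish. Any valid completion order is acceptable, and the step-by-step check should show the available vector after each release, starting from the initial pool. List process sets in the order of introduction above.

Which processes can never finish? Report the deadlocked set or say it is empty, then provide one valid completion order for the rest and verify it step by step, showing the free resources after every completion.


No process is deadlocked.
Key observation: proc-I fits the free pool immediately, and its release cascades until everyone finishes.
A valid finishing order for the others: proc-I, proc-B, proc-D, proc-H, proc-G, proc-A. Check, step by step:
  pool = (1, 0, 1, 0)
  run proc-I (needs (1, 0, 0, 0), free (1, 0, 1, 0)); after release of (2, 1, 0, 3) the pool is (3, 1, 1, 3)
  run proc-B (needs (3, 0, 1, 1), free (3, 1, 1, 3)); after release of (1, 2, 2, 0) the pool is (4, 3, 3, 3)
  run proc-D (needs (3, 0, 3, 3), free (4, 3, 3, 3)); after release of (3, 1, 1, 0) the pool is (7, 4, 4, 3)
  run proc-H (needs (6, 4, 2, 3), free (7, 4, 4, 3)); after release of (2, 1, 1, 2) the pool is (9, 5, 5, 5)
  run proc-G (needs (3, 2, 3, 2), free (9, 5, 5, 5)); after release of (0, 2, 0, 1) the pool is (9, 7, 5, 6)
  run proc-A (needs (9, 4, 5, 6), free (9, 7, 5, 6)); after release of (2, 1, 0, 0) the pool is (11, 8, 5, 6)


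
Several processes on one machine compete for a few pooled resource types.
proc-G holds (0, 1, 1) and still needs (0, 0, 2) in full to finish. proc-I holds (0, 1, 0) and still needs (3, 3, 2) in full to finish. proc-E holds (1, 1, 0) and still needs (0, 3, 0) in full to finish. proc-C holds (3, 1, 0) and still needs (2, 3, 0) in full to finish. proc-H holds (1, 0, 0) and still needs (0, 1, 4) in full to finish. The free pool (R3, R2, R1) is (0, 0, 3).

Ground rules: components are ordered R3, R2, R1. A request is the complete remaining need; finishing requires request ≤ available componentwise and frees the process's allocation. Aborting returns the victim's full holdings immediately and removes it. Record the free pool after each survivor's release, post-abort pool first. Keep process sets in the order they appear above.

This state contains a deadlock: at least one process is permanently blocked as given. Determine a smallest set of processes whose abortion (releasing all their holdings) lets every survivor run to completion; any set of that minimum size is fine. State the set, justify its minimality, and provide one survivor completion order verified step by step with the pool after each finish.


Minimum abort set: proc-I and proc-C.
Key observation: aborting proc-I and proc-C returns (3, 2, 0), and proc-E — hopeless before — runs at step 3 with the returned capacity in the pool.
Minimality, checking each single-abort alternative: proc-G alone leaves proc-I blocked (short on R3 and R2); proc-I alone leaves proc-E blocked (short on R2); proc-E alone leaves proc-I blocked (short on R3 and R2); proc-C alone leaves proc-I blocked (short on R2); proc-H alone leaves proc-I blocked (short on R3 and R2).
The survivors complete as proc-G, proc-H, proc-E. Step-by-step check (starting from the post-abort pool):
  pool = (3, 2, 3)
  proc-G needs (0, 0, 2) <= (3, 2, 3) -> finishes; pool += (0, 1, 1) = (3, 3, 4)
  proc-H needs (0, 1, 4) <= (3, 3, 4) -> finishes; pool += (1, 0, 0) = (4, 3, 4)
  proc-E needs (0, 3, 0) <= (4, 3, 4) -> finishes; pool += (1, 1, 0) = (5, 4, 4)


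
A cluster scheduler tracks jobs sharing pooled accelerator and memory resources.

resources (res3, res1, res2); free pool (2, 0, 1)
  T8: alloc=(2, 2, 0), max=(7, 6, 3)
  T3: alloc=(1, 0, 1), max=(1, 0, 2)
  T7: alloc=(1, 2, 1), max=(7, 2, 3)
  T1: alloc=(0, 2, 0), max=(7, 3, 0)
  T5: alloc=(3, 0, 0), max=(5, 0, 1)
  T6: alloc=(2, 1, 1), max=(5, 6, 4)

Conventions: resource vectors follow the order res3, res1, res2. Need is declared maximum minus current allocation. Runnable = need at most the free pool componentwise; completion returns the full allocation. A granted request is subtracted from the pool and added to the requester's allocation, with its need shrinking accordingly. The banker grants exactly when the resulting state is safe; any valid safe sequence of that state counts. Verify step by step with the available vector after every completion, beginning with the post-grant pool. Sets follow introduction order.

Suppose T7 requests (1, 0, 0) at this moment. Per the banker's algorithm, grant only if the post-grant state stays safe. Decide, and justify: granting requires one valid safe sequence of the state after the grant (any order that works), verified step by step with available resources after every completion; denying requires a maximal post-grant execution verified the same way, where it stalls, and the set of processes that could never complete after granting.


GRANT: granting preserves safety; a valid post-grant sequence is T3, T5, T7, T1, T8, T6.
Key observation: the transfer keeps a workable pool ((1, 0, 1)); T3 starts the safe sequence.
Verifying the post-grant state step by step:
  pool = (1, 0, 1)
  T3: need (0, 0, 1) fits (1, 0, 1); releases (1, 0, 1), pool now (2, 0, 2)
  T5: need (2, 0, 1) fits (2, 0, 2); releases (3, 0, 0), pool now (5, 0, 2)
  T7: need (5, 0, 2) fits (5, 0, 2); releases (2, 2, 1), pool now (7, 2, 3)
  T1: need (7, 1, 0) fits (7, 2, 3); releases (0, 2, 0), pool now (7, 4, 3)
  T8: need (5, 4, 3) fits (7, 4, 3); releases (2, 2, 0), pool now (9, 6, 3)
  T6: need (3, 5, 3) fits (9, 6, 3); releases (2, 1, 1), pool now (11, 7, 4)


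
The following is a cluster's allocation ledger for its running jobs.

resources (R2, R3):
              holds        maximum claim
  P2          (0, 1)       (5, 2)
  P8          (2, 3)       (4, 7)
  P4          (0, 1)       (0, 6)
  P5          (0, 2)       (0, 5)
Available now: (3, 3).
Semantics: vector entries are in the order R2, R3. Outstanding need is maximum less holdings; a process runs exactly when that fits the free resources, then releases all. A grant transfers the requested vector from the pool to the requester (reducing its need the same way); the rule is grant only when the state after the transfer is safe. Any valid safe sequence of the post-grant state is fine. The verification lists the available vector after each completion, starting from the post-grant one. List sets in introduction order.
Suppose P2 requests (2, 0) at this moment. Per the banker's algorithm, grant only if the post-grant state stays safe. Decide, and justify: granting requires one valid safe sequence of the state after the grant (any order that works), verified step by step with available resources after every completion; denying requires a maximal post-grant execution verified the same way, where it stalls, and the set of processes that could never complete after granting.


DENY: after the grant no complete ordering would exist.
Key observation: P5, P4 can finish, but then (1, 6) is all there is, and the blocked group's R2 demands exceed it.
After a pretend grant, a maximal execution: P5, P4 — then nothing else fits. Verifying each step:
  pool = (1, 3)
  run P5 (needs (0, 3), free (1, 3)); after release of (0, 2) the pool is (1, 5)
  run P4 (needs (0, 5), free (1, 5)); after release of (0, 1) the pool is (1, 6)
  P2 cannot run: need (3, 1) vs free (1, 6) (insufficient R2)
  P8 cannot run: need (2, 4) vs free (1, 6) (insufficient R2)
Processes that could never finish after the grant: P2 and P8.


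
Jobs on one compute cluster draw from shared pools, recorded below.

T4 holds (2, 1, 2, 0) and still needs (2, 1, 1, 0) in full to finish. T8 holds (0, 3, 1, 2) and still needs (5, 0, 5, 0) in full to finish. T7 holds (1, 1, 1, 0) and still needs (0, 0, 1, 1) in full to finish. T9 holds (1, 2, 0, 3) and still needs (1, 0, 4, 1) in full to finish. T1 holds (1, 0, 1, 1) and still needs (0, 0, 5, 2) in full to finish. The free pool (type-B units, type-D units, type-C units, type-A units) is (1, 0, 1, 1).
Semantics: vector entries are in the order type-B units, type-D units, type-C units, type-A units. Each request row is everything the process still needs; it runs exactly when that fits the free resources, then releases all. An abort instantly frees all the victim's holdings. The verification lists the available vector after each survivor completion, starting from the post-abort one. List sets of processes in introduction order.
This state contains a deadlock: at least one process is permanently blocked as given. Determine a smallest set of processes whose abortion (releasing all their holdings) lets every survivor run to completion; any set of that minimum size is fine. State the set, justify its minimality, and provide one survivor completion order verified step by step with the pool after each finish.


Abort T1.
Key observation: T8 was stuck for good until T1 gave back (1, 0, 1, 1); in the order shown it finishes at step 3.
Why nothing smaller works: aborting no one leaves the state deadlocked as given.
One survivor order: T7, T4, T8, T9. Verifying each step (post-abort pool first):
  pool = (2, 0, 2, 2)
  run T7 (needs (0, 0, 1, 1), free (2, 0, 2, 2)); after release of (1, 1, 1, 0) the pool is (3, 1, 3, 2)
  run T4 (needs (2, 1, 1, 0), free (3, 1, 3, 2)); after release of (2, 1, 2, 0) the pool is (5, 2, 5, 2)
  run T8 (needs (5, 0, 5, 0), free (5, 2, 5, 2)); after release of (0, 3, 1, 2) the pool is (5, 5, 6, 4)
  run T9 (needs (1, 0, 4, 1), free (5, 5, 6, 4)); after release of (1, 2, 0, 3) the pool is (6, 7, 6, 7)


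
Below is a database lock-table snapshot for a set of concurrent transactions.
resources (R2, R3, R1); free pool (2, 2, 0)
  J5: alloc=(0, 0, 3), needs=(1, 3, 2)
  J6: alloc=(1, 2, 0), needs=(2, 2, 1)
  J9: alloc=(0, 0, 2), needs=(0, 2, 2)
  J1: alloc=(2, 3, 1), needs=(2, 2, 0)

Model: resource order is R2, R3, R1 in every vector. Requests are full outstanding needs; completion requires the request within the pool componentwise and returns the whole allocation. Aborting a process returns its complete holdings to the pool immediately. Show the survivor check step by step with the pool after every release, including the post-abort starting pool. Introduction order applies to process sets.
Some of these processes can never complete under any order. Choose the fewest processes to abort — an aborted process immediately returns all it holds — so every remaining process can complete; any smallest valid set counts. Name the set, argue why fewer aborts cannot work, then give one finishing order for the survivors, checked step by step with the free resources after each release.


Minimum abort set: J9.
Key observation: J5 could never have finished before the abort; with (0, 0, 2) returned by J9, it fits at step 3.
No smaller set exists: with zero aborts the deadlock remains.
The survivors complete as J1, J6, J5. Verifying each step (starting from the post-abort pool):
  pool = (2, 2, 2)
  run J1 (needs (2, 2, 0), free (2, 2, 2)); after release of (2, 3, 1) the pool is (4, 5, 3)
  run J6 (needs (2, 2, 1), free (4, 5, 3)); after release of (1, 2, 0) the pool is (5, 7, 3)
  run J5 (needs (1, 3, 2), free (5, 7, 3)); after release of (0, 0, 3) the pool is (5, 7, 6)


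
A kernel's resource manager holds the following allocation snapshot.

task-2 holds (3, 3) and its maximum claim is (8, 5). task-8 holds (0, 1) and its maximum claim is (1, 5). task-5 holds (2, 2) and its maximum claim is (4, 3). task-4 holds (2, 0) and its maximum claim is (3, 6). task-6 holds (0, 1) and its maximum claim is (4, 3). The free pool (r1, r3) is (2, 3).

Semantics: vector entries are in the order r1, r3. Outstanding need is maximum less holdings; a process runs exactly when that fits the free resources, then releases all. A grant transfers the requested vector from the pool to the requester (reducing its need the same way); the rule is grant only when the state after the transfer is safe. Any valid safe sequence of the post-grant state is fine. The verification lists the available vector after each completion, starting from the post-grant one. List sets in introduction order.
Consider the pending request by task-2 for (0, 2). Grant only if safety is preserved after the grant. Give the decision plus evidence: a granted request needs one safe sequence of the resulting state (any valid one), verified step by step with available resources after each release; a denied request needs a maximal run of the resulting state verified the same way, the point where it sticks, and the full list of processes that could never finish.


DENY. Granting would leave the state unsafe.
Key observation: after task-5, task-6, task-8 the pool peaks at (4, 5), and each blocked process is short somewhere: task-2 on r1; task-4 on r3.
On the post-grant state, task-5, task-6, task-8 is a maximal run — nothing extends it. Verifying each step:
  pool = (2, 1)
  task-5 needs (2, 1) <= (2, 1) -> finishes; pool += (2, 2) = (4, 3)
  task-6 needs (4, 2) <= (4, 3) -> finishes; pool += (0, 1) = (4, 4)
  task-8 needs (1, 4) <= (4, 4) -> finishes; pool += (0, 1) = (4, 5)
  task-2 still needs (5, 0) but only (4, 5) is free — short on r1
  task-4 still needs (1, 6) but only (4, 5) is free — short on r3
Had the request been granted, task-2 and task-4 could never finish.


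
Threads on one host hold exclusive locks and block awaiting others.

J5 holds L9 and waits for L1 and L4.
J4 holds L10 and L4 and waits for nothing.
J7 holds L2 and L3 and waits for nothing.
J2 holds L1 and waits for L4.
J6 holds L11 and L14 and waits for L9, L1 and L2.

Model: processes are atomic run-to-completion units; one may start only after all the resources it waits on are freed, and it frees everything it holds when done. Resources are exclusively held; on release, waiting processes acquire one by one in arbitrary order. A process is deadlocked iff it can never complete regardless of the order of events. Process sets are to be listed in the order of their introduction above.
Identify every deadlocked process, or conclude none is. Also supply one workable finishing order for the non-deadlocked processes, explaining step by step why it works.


No process is deadlocked.
Key observation: the waits form no ring: some process can always run, and its releases unblock the others one by one.
The rest can finish in the order J4, J2, J5, J7, J6.
Step-by-step check:
  J4: no waits; runs immediately, freeing L10 and L4
  J2 waits on L4 — all released -> runs and releases L1
  J5 waits on L1 and L4 — all released -> runs and releases L9
  J7: no waits; runs immediately, freeing L2 and L3
  J6 waits on L9, L1 and L2 — all released -> runs and releases L11 and L14


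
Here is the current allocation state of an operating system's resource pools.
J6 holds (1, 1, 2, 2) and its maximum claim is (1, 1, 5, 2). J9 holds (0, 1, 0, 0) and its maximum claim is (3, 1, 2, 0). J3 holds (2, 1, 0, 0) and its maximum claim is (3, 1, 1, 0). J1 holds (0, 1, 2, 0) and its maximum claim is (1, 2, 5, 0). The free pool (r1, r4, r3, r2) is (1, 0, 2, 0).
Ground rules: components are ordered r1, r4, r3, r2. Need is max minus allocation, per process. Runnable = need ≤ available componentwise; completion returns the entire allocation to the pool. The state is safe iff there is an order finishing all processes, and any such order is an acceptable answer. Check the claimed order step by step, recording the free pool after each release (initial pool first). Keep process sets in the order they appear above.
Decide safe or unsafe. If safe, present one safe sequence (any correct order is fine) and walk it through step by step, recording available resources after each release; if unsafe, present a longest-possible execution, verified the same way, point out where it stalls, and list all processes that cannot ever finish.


The state is UNSAFE.
Key observation: even finishing J3, J9 leaves just (3, 2, 2, 0) free — too little r3 for any of the remaining processes.
A maximal execution: J3, J9 — then nothing else fits. Check, step by step:
  pool = (1, 0, 2, 0)
  run J3 (needs (1, 0, 1, 0), free (1, 0, 2, 0)); after release of (2, 1, 0, 0) the pool is (3, 1, 2, 0)
  run J9 (needs (3, 0, 2, 0), free (3, 1, 2, 0)); after release of (0, 1, 0, 0) the pool is (3, 2, 2, 0)
  blocked: J6 wants (0, 0, 3, 0), pool (3, 2, 2, 0) — not enough r3
  blocked: J1 wants (1, 1, 3, 0), pool (3, 2, 2, 0) — not enough r3
Never able to finish: J6 and J1.


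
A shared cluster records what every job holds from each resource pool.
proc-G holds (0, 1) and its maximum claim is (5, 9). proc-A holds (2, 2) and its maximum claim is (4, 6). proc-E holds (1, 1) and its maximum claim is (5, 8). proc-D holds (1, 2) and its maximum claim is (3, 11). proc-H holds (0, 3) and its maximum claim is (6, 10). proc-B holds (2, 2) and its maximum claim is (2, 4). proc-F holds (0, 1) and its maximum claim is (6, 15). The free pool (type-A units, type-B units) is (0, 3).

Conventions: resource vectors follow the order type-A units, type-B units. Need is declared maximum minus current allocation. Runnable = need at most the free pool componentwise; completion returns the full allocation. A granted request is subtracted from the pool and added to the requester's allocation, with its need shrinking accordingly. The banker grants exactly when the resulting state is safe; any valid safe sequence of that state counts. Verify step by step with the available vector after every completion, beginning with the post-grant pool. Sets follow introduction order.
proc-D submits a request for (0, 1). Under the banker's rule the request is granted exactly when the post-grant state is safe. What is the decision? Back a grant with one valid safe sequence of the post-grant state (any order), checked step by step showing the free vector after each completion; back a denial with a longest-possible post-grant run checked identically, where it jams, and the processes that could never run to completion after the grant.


DENY — the pretend-granted state is unsafe.
Key observation: no order helps: past proc-B, proc-A, the free pool tops out at (4, 6), below what each blocked process needs in type-B units.
On the post-grant state, proc-B, proc-A is a maximal run — nothing extends it. Verifying each step:
  pool = (0, 2)
  run proc-B (needs (0, 2), free (0, 2)); after release of (2, 2) the pool is (2, 4)
  run proc-A (needs (2, 4), free (2, 4)); after release of (2, 2) the pool is (4, 6)
  proc-G cannot run: need (5, 8) vs free (4, 6) (insufficient type-A units and type-B units)
  proc-E cannot run: need (4, 7) vs free (4, 6) (insufficient type-B units)
  proc-D cannot run: need (2, 8) vs free (4, 6) (insufficient type-B units)
  proc-H cannot run: need (6, 7) vs free (4, 6) (insufficient type-A units and type-B units)
  proc-F cannot run: need (6, 14) vs free (4, 6) (insufficient type-A units and type-B units)
Post-grant, the permanently blocked set is proc-G, proc-E, proc-D, proc-H and proc-F.


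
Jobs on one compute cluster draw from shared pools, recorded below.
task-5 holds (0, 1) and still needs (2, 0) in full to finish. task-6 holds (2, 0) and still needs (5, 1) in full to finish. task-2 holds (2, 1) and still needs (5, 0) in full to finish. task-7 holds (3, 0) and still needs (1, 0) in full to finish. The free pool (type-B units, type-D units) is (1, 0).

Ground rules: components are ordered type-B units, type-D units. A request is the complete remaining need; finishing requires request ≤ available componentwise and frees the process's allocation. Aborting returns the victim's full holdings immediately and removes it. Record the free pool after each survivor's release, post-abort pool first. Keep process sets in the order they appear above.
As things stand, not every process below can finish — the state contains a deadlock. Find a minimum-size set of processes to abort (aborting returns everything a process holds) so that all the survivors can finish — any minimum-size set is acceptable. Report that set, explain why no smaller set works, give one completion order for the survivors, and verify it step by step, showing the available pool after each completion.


Minimum abort set: task-6.
Key observation: the returned (2, 0) from task-6 is what brings task-2 — unrunnable before, under any order — into play at step 3.
No smaller set exists: with zero aborts the deadlock remains.
The survivors complete as task-5, task-7, task-2. Walking it through (starting from the post-abort pool):
  pool = (3, 0)
  task-5: need (2, 0) fits (3, 0); releases (0, 1), pool now (3, 1)
  task-7: need (1, 0) fits (3, 1); releases (3, 0), pool now (6, 1)
  task-2: need (5, 0) fits (6, 1); releases (2, 1), pool now (8, 2)


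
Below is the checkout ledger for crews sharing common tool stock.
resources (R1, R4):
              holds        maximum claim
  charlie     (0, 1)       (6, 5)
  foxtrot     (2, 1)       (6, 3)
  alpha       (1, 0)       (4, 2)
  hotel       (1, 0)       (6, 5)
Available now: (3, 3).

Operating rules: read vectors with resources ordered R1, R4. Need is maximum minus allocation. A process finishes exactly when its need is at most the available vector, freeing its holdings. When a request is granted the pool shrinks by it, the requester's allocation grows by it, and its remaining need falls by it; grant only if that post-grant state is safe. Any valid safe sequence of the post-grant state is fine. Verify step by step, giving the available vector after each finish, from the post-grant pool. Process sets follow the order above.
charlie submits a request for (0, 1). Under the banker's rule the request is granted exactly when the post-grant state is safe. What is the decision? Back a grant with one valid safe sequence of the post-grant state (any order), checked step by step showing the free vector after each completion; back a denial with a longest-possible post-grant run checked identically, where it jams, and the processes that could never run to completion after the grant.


GRANT: granting preserves safety; a valid post-grant sequence is alpha, foxtrot, charlie, hotel.
Key observation: the grant leaves (3, 2) free — enough for alpha, whose release restarts the cascade.
Verifying the post-grant state step by step:
  pool = (3, 2)
  alpha: need (3, 2) fits (3, 2); releases (1, 0), pool now (4, 2)
  foxtrot: need (4, 2) fits (4, 2); releases (2, 1), pool now (6, 3)
  charlie: need (6, 3) fits (6, 3); releases (0, 2), pool now (6, 5)
  hotel: need (5, 5) fits (6, 5); releases (1, 0), pool now (7, 5)


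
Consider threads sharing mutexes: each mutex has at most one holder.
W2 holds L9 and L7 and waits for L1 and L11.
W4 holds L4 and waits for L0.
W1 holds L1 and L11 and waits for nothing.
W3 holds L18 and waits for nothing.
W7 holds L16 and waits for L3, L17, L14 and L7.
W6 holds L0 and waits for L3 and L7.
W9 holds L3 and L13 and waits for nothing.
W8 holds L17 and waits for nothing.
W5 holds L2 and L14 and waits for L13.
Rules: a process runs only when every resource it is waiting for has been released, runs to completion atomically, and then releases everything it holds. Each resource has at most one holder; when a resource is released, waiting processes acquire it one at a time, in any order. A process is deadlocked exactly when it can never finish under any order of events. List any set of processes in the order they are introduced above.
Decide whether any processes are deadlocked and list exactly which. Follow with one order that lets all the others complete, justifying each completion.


No process is deadlocked.
Key observation: every chain of waits terminates; starting from the processes that wait on nothing, all the rest unlock in turn.
One completion order for the rest: W1, W3, W2, W9, W5, W8, W7, W6, W4.
Check, step by step:
  W1 waits on nothing -> runs at once and releases L1 and L11
  W3 waits on nothing -> runs at once and releases L18
  W2 waits on L1 and L11 — all released -> runs and releases L9 and L7
  W9 waits on nothing -> runs at once and releases L3 and L13
  W5 waits on L13 — all released -> runs and releases L2 and L14
  W8 waits on nothing -> runs at once and releases L17
  W7 waits on L3, L17, L14 and L7 — all released -> runs and releases L16
  W6 waits on L3 and L7 — all released -> runs and releases L0
  W4 waits on L0 — all released -> runs and releases L4


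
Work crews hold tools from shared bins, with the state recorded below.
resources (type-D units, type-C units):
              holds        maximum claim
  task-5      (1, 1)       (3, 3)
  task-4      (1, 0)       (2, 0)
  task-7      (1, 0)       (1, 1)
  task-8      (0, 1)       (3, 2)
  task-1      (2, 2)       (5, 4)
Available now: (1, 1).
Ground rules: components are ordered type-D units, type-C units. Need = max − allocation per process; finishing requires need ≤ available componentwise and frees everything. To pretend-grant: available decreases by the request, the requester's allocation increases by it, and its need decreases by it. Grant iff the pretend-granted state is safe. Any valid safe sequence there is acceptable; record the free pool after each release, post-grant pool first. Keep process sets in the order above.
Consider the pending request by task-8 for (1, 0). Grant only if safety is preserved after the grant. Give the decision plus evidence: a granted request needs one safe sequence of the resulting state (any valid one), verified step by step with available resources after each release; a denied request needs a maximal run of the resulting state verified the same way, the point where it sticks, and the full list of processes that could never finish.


GRANT. The post-grant state is safe; one safe sequence: task-7, task-4, task-8, task-1, task-5.
Key observation: (0, 1) free after granting still covers task-7 first, and each release covers the next.
Step-by-step check of the post-grant state:
  pool = (0, 1)
  task-7 needs (0, 1) <= (0, 1) -> finishes; pool += (1, 0) = (1, 1)
  task-4 needs (1, 0) <= (1, 1) -> finishes; pool += (1, 0) = (2, 1)
  task-8 needs (2, 1) <= (2, 1) -> finishes; pool += (1, 1) = (3, 2)
  task-1 needs (3, 2) <= (3, 2) -> finishes; pool += (2, 2) = (5, 4)
  task-5 needs (2, 2) <= (5, 4) -> finishes; pool += (1, 1) = (6, 5)


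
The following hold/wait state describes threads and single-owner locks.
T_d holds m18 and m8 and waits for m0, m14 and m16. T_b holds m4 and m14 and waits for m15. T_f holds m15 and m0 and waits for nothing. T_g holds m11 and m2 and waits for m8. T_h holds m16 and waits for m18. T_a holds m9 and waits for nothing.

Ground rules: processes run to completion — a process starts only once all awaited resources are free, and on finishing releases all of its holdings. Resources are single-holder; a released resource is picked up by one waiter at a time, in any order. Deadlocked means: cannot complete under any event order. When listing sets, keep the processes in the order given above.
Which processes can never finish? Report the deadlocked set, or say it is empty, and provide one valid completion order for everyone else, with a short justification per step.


Deadlocked: T_d, T_g and T_h.
Key observation: the wait chain closes on itself along T_d -> T_h -> T_d; T_g waits into the deadlock from upstream.
One completion order for the rest: T_a, T_f, T_b.
Verifying each step:
  run T_a (it waits on nothing); releases m9
  run T_f (it waits on nothing); releases m15 and m0
  run T_b (all its waits — m15 — are resolved); releases m4 and m14


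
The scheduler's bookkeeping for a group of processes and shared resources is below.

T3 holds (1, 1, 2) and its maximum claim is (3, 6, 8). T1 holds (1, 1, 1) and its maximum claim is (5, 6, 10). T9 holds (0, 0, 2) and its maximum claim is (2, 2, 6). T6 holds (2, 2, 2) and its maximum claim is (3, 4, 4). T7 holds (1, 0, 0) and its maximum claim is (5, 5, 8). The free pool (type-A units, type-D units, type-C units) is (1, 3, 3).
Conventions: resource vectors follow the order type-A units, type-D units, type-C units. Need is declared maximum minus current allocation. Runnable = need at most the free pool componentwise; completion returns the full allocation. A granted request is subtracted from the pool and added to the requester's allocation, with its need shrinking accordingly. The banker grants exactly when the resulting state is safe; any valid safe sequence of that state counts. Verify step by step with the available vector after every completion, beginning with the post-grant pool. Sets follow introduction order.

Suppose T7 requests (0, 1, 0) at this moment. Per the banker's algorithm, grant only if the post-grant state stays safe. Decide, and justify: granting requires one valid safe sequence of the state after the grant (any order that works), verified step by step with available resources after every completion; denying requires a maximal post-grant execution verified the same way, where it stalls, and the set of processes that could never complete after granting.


DENY. Granting would leave the state unsafe.
Key observation: after T6, T9 the pool peaks at (3, 4, 7), and each blocked process is short somewhere: T3 on type-D units; T1 on type-A units, type-D units, type-C units; T7 on type-A units, type-C units.
Pretend the grant happened; the run T6, T9 goes as far as possible. Step-by-step check:
  pool = (1, 2, 3)
  T6 needs (1, 2, 2) <= (1, 2, 3) -> finishes; pool += (2, 2, 2) = (3, 4, 5)
  T9 needs (2, 2, 4) <= (3, 4, 5) -> finishes; pool += (0, 0, 2) = (3, 4, 7)
  T3 cannot run: need (2, 5, 6) vs free (3, 4, 7) (insufficient type-D units)
  T1 cannot run: need (4, 5, 9) vs free (3, 4, 7) (insufficient type-A units, type-D units and type-C units)
  T7 cannot run: need (4, 4, 8) vs free (3, 4, 7) (insufficient type-A units and type-C units)
Processes that could never finish after the grant: T3, T1 and T7.


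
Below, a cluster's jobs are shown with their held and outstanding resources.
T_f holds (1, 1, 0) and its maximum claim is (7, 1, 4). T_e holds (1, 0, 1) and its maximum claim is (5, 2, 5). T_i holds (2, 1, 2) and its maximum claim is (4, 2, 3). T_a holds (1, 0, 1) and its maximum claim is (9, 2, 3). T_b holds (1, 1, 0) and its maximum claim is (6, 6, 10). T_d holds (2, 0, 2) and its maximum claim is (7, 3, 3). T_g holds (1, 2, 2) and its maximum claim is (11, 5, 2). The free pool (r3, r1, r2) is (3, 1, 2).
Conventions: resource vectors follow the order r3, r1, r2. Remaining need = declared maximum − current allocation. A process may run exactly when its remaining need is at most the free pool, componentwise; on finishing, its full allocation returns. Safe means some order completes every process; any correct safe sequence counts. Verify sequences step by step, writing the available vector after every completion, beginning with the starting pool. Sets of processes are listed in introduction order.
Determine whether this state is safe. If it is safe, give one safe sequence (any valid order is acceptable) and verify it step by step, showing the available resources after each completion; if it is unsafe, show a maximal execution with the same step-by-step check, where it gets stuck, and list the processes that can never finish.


SAFE, for example via the order T_i, T_e, T_f, T_d, T_a, T_g, T_b.
Key observation: T_i marks the first exact bind of the order: its need (2, 1, 1) fits the free (3, 1, 2) with zero slack on a requested resource.
Check, step by step:
  pool = (3, 1, 2)
  T_i needs (2, 1, 1) <= (3, 1, 2) -> finishes; pool += (2, 1, 2) = (5, 2, 4)
  T_e needs (4, 2, 4) <= (5, 2, 4) -> finishes; pool += (1, 0, 1) = (6, 2, 5)
  T_f needs (6, 0, 4) <= (6, 2, 5) -> finishes; pool += (1, 1, 0) = (7, 3, 5)
  T_d needs (5, 3, 1) <= (7, 3, 5) -> finishes; pool += (2, 0, 2) = (9, 3, 7)
  T_a needs (8, 2, 2) <= (9, 3, 7) -> finishes; pool += (1, 0, 1) = (10, 3, 8)
  T_g needs (10, 3, 0) <= (10, 3, 8) -> finishes; pool += (1, 2, 2) = (11, 5, 10)
  T_b needs (5, 5, 10) <= (11, 5, 10) -> finishes; pool += (1, 1, 0) = (12, 6, 10)


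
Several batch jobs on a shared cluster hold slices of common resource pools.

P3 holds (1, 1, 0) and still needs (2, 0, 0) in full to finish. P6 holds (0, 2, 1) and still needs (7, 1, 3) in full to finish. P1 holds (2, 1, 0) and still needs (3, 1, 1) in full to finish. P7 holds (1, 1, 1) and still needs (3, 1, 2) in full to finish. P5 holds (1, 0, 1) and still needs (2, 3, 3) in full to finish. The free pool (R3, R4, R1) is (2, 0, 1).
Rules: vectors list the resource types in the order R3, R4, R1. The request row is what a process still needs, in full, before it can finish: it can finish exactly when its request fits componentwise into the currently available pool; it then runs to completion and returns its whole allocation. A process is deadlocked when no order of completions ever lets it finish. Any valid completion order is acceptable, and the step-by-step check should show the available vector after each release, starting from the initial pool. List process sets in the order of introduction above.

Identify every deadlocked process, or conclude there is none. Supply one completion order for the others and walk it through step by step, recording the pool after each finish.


The deadlocked set is P6, P7 and P5.
Key observation: the wall is R1: completing P3, P1 brings the pool only to (5, 2, 1), and all the rest need more.
A valid finishing order for the others: P3, P1. Check, step by step:
  pool = (2, 0, 1)
  P3 needs (2, 0, 0) <= (2, 0, 1) -> finishes; pool += (1, 1, 0) = (3, 1, 1)
  P1 needs (3, 1, 1) <= (3, 1, 1) -> finishes; pool += (2, 1, 0) = (5, 2, 1)
The stuck group stays short no matter what:
  blocked: P6 wants (7, 1, 3), pool (5, 2, 1) — not enough R3 and R1
  blocked: P7 wants (3, 1, 2), pool (5, 2, 1) — not enough R1
  blocked: P5 wants (2, 3, 3), pool (5, 2, 1) — not enough R4 and R1


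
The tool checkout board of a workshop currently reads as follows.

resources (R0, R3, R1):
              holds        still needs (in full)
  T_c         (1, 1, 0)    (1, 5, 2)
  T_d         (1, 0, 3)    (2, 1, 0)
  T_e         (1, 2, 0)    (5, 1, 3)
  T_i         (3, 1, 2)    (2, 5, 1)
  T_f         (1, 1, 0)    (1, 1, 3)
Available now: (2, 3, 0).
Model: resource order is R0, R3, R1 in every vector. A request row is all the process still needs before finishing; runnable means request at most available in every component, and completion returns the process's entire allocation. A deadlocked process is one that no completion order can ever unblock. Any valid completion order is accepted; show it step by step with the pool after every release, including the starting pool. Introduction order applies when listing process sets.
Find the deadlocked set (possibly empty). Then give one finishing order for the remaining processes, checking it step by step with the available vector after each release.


Deadlocked set: T_c, T_e and T_i.
Key observation: after T_d, T_f the pool peaks at (4, 4, 3), and each blocked process is short somewhere: T_c on R3; T_e on R0; T_i on R3.
A valid finishing order for the others: T_d, T_f. Walking it through:
  pool = (2, 3, 0)
  run T_d (needs (2, 1, 0), free (2, 3, 0)); after release of (1, 0, 3) the pool is (3, 3, 3)
  run T_f (needs (1, 1, 3), free (3, 3, 3)); after release of (1, 1, 0) the pool is (4, 4, 3)
The blocked processes can never fit:
  blocked: T_c wants (1, 5, 2), pool (4, 4, 3) — not enough R3
  blocked: T_e wants (5, 1, 3), pool (4, 4, 3) — not enough R0
  blocked: T_i wants (2, 5, 1), pool (4, 4, 3) — not enough R3


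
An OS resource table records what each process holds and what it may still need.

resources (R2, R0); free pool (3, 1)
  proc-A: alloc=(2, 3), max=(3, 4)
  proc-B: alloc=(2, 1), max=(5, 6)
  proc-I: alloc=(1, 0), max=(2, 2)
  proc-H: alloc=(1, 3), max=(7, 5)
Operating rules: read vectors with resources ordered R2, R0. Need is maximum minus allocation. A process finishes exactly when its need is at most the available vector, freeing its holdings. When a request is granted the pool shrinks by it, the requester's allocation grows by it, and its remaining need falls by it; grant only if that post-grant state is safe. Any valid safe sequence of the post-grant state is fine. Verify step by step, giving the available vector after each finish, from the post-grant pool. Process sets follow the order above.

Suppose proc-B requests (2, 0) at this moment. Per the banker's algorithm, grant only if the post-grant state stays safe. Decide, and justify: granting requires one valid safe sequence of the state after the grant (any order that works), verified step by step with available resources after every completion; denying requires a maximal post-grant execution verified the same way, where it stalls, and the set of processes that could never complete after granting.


DENY: after the grant no complete ordering would exist.
Key observation: after proc-A, proc-I the pool peaks at (4, 4), and each blocked process is short somewhere: proc-B on R0; proc-H on R2.
On the post-grant state, proc-A, proc-I is a maximal run — nothing extends it. Walking it through:
  pool = (1, 1)
  proc-A: need (1, 1) fits (1, 1); releases (2, 3), pool now (3, 4)
  proc-I: need (1, 2) fits (3, 4); releases (1, 0), pool now (4, 4)
  proc-B still needs (1, 5) but only (4, 4) is free — short on R0
  proc-H still needs (6, 2) but only (4, 4) is free — short on R2
Processes that could never finish after the grant: proc-B and proc-H.
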